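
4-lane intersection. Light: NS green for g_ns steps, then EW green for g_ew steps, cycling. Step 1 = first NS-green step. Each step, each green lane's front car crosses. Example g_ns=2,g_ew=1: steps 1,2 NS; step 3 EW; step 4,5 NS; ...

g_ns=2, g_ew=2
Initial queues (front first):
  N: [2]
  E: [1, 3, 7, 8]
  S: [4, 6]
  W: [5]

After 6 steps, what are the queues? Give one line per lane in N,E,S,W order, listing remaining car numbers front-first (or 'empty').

Step 1 [NS]: N:car2-GO,E:wait,S:car4-GO,W:wait | queues: N=0 E=4 S=1 W=1
Step 2 [NS]: N:empty,E:wait,S:car6-GO,W:wait | queues: N=0 E=4 S=0 W=1
Step 3 [EW]: N:wait,E:car1-GO,S:wait,W:car5-GO | queues: N=0 E=3 S=0 W=0
Step 4 [EW]: N:wait,E:car3-GO,S:wait,W:empty | queues: N=0 E=2 S=0 W=0
Step 5 [NS]: N:empty,E:wait,S:empty,W:wait | queues: N=0 E=2 S=0 W=0
Step 6 [NS]: N:empty,E:wait,S:empty,W:wait | queues: N=0 E=2 S=0 W=0

N: empty
E: 7 8
S: empty
W: empty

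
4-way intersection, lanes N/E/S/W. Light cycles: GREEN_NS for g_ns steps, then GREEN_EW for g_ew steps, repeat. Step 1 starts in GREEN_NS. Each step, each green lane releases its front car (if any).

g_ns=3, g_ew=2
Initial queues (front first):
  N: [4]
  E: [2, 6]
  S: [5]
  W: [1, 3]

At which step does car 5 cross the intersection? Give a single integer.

Step 1 [NS]: N:car4-GO,E:wait,S:car5-GO,W:wait | queues: N=0 E=2 S=0 W=2
Step 2 [NS]: N:empty,E:wait,S:empty,W:wait | queues: N=0 E=2 S=0 W=2
Step 3 [NS]: N:empty,E:wait,S:empty,W:wait | queues: N=0 E=2 S=0 W=2
Step 4 [EW]: N:wait,E:car2-GO,S:wait,W:car1-GO | queues: N=0 E=1 S=0 W=1
Step 5 [EW]: N:wait,E:car6-GO,S:wait,W:car3-GO | queues: N=0 E=0 S=0 W=0
Car 5 crosses at step 1

1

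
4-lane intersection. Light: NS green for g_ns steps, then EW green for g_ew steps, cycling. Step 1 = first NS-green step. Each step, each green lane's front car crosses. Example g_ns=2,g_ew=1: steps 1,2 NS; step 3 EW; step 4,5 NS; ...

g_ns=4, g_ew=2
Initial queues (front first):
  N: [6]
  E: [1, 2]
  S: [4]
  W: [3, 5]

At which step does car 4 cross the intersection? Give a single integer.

Step 1 [NS]: N:car6-GO,E:wait,S:car4-GO,W:wait | queues: N=0 E=2 S=0 W=2
Step 2 [NS]: N:empty,E:wait,S:empty,W:wait | queues: N=0 E=2 S=0 W=2
Step 3 [NS]: N:empty,E:wait,S:empty,W:wait | queues: N=0 E=2 S=0 W=2
Step 4 [NS]: N:empty,E:wait,S:empty,W:wait | queues: N=0 E=2 S=0 W=2
Step 5 [EW]: N:wait,E:car1-GO,S:wait,W:car3-GO | queues: N=0 E=1 S=0 W=1
Step 6 [EW]: N:wait,E:car2-GO,S:wait,W:car5-GO | queues: N=0 E=0 S=0 W=0
Car 4 crosses at step 1

1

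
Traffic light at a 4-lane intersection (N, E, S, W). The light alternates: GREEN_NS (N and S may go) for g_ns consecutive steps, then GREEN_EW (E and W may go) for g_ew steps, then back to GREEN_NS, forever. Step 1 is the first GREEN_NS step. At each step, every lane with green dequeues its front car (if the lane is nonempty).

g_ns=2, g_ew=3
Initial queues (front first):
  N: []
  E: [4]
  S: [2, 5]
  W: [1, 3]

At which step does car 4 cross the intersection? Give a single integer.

Step 1 [NS]: N:empty,E:wait,S:car2-GO,W:wait | queues: N=0 E=1 S=1 W=2
Step 2 [NS]: N:empty,E:wait,S:car5-GO,W:wait | queues: N=0 E=1 S=0 W=2
Step 3 [EW]: N:wait,E:car4-GO,S:wait,W:car1-GO | queues: N=0 E=0 S=0 W=1
Step 4 [EW]: N:wait,E:empty,S:wait,W:car3-GO | queues: N=0 E=0 S=0 W=0
Car 4 crosses at step 3

3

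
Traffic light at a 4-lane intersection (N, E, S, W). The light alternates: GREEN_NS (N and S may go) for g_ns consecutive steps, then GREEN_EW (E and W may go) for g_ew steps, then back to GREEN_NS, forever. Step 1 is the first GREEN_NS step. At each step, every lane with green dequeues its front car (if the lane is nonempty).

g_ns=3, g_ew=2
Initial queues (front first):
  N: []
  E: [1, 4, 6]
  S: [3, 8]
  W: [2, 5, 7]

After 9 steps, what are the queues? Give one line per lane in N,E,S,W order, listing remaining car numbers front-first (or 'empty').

Step 1 [NS]: N:empty,E:wait,S:car3-GO,W:wait | queues: N=0 E=3 S=1 W=3
Step 2 [NS]: N:empty,E:wait,S:car8-GO,W:wait | queues: N=0 E=3 S=0 W=3
Step 3 [NS]: N:empty,E:wait,S:empty,W:wait | queues: N=0 E=3 S=0 W=3
Step 4 [EW]: N:wait,E:car1-GO,S:wait,W:car2-GO | queues: N=0 E=2 S=0 W=2
Step 5 [EW]: N:wait,E:car4-GO,S:wait,W:car5-GO | queues: N=0 E=1 S=0 W=1
Step 6 [NS]: N:empty,E:wait,S:empty,W:wait | queues: N=0 E=1 S=0 W=1
Step 7 [NS]: N:empty,E:wait,S:empty,W:wait | queues: N=0 E=1 S=0 W=1
Step 8 [NS]: N:empty,E:wait,S:empty,W:wait | queues: N=0 E=1 S=0 W=1
Step 9 [EW]: N:wait,E:car6-GO,S:wait,W:car7-GO | queues: N=0 E=0 S=0 W=0

N: empty
E: empty
S: empty
W: empty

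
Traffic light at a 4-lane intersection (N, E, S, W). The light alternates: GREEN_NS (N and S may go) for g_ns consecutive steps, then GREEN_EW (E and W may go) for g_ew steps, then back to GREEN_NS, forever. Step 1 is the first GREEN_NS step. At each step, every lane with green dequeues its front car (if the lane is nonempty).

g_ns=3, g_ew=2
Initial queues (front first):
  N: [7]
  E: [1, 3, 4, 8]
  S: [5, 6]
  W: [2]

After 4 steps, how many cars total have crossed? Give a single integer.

Answer: 5

Derivation:
Step 1 [NS]: N:car7-GO,E:wait,S:car5-GO,W:wait | queues: N=0 E=4 S=1 W=1
Step 2 [NS]: N:empty,E:wait,S:car6-GO,W:wait | queues: N=0 E=4 S=0 W=1
Step 3 [NS]: N:empty,E:wait,S:empty,W:wait | queues: N=0 E=4 S=0 W=1
Step 4 [EW]: N:wait,E:car1-GO,S:wait,W:car2-GO | queues: N=0 E=3 S=0 W=0
Cars crossed by step 4: 5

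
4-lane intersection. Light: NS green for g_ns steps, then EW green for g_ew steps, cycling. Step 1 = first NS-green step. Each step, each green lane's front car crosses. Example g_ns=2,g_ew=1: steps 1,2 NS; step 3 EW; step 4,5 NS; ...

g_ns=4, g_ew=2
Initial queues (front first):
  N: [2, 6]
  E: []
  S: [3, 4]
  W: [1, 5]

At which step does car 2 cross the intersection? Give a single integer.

Step 1 [NS]: N:car2-GO,E:wait,S:car3-GO,W:wait | queues: N=1 E=0 S=1 W=2
Step 2 [NS]: N:car6-GO,E:wait,S:car4-GO,W:wait | queues: N=0 E=0 S=0 W=2
Step 3 [NS]: N:empty,E:wait,S:empty,W:wait | queues: N=0 E=0 S=0 W=2
Step 4 [NS]: N:empty,E:wait,S:empty,W:wait | queues: N=0 E=0 S=0 W=2
Step 5 [EW]: N:wait,E:empty,S:wait,W:car1-GO | queues: N=0 E=0 S=0 W=1
Step 6 [EW]: N:wait,E:empty,S:wait,W:car5-GO | queues: N=0 E=0 S=0 W=0
Car 2 crosses at step 1

1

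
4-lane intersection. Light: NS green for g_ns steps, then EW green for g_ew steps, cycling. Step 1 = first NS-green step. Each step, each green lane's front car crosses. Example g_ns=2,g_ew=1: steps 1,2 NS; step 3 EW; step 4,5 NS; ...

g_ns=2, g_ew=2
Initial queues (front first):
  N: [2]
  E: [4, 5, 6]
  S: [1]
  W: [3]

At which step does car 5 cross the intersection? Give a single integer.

Step 1 [NS]: N:car2-GO,E:wait,S:car1-GO,W:wait | queues: N=0 E=3 S=0 W=1
Step 2 [NS]: N:empty,E:wait,S:empty,W:wait | queues: N=0 E=3 S=0 W=1
Step 3 [EW]: N:wait,E:car4-GO,S:wait,W:car3-GO | queues: N=0 E=2 S=0 W=0
Step 4 [EW]: N:wait,E:car5-GO,S:wait,W:empty | queues: N=0 E=1 S=0 W=0
Step 5 [NS]: N:empty,E:wait,S:empty,W:wait | queues: N=0 E=1 S=0 W=0
Step 6 [NS]: N:empty,E:wait,S:empty,W:wait | queues: N=0 E=1 S=0 W=0
Step 7 [EW]: N:wait,E:car6-GO,S:wait,W:empty | queues: N=0 E=0 S=0 W=0
Car 5 crosses at step 4

4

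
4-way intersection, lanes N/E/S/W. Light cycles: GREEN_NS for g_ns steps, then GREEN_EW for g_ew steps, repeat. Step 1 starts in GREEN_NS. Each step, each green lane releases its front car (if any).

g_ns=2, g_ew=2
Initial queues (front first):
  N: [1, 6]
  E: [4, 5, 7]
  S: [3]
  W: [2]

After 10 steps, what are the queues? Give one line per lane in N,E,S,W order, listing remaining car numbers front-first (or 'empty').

Step 1 [NS]: N:car1-GO,E:wait,S:car3-GO,W:wait | queues: N=1 E=3 S=0 W=1
Step 2 [NS]: N:car6-GO,E:wait,S:empty,W:wait | queues: N=0 E=3 S=0 W=1
Step 3 [EW]: N:wait,E:car4-GO,S:wait,W:car2-GO | queues: N=0 E=2 S=0 W=0
Step 4 [EW]: N:wait,E:car5-GO,S:wait,W:empty | queues: N=0 E=1 S=0 W=0
Step 5 [NS]: N:empty,E:wait,S:empty,W:wait | queues: N=0 E=1 S=0 W=0
Step 6 [NS]: N:empty,E:wait,S:empty,W:wait | queues: N=0 E=1 S=0 W=0
Step 7 [EW]: N:wait,E:car7-GO,S:wait,W:empty | queues: N=0 E=0 S=0 W=0

N: empty
E: empty
S: empty
W: empty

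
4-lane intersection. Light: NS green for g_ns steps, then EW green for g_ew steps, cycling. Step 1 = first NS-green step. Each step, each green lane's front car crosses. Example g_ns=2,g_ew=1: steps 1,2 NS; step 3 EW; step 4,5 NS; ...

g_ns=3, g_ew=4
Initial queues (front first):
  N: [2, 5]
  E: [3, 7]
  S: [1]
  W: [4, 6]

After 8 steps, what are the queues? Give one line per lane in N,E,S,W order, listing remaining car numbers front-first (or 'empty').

Step 1 [NS]: N:car2-GO,E:wait,S:car1-GO,W:wait | queues: N=1 E=2 S=0 W=2
Step 2 [NS]: N:car5-GO,E:wait,S:empty,W:wait | queues: N=0 E=2 S=0 W=2
Step 3 [NS]: N:empty,E:wait,S:empty,W:wait | queues: N=0 E=2 S=0 W=2
Step 4 [EW]: N:wait,E:car3-GO,S:wait,W:car4-GO | queues: N=0 E=1 S=0 W=1
Step 5 [EW]: N:wait,E:car7-GO,S:wait,W:car6-GO | queues: N=0 E=0 S=0 W=0

N: empty
E: empty
S: empty
W: empty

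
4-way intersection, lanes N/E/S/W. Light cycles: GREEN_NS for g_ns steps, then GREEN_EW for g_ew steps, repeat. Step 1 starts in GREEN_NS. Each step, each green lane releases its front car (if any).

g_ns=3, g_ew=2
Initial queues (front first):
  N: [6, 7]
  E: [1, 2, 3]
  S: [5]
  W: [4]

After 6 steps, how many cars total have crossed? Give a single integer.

Answer: 6

Derivation:
Step 1 [NS]: N:car6-GO,E:wait,S:car5-GO,W:wait | queues: N=1 E=3 S=0 W=1
Step 2 [NS]: N:car7-GO,E:wait,S:empty,W:wait | queues: N=0 E=3 S=0 W=1
Step 3 [NS]: N:empty,E:wait,S:empty,W:wait | queues: N=0 E=3 S=0 W=1
Step 4 [EW]: N:wait,E:car1-GO,S:wait,W:car4-GO | queues: N=0 E=2 S=0 W=0
Step 5 [EW]: N:wait,E:car2-GO,S:wait,W:empty | queues: N=0 E=1 S=0 W=0
Step 6 [NS]: N:empty,E:wait,S:empty,W:wait | queues: N=0 E=1 S=0 W=0
Cars crossed by step 6: 6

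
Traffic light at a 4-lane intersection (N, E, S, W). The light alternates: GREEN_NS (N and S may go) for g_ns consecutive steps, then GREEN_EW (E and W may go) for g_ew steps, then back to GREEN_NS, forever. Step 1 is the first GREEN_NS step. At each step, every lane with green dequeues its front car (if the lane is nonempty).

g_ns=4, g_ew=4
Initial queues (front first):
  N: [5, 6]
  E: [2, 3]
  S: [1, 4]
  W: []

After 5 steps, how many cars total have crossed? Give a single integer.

Step 1 [NS]: N:car5-GO,E:wait,S:car1-GO,W:wait | queues: N=1 E=2 S=1 W=0
Step 2 [NS]: N:car6-GO,E:wait,S:car4-GO,W:wait | queues: N=0 E=2 S=0 W=0
Step 3 [NS]: N:empty,E:wait,S:empty,W:wait | queues: N=0 E=2 S=0 W=0
Step 4 [NS]: N:empty,E:wait,S:empty,W:wait | queues: N=0 E=2 S=0 W=0
Step 5 [EW]: N:wait,E:car2-GO,S:wait,W:empty | queues: N=0 E=1 S=0 W=0
Cars crossed by step 5: 5

Answer: 5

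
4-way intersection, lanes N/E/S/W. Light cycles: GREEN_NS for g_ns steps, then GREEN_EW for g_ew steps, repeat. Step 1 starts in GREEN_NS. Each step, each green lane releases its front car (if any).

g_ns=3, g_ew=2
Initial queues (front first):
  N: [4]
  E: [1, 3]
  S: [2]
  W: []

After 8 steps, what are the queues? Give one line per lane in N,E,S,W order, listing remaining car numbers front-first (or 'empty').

Step 1 [NS]: N:car4-GO,E:wait,S:car2-GO,W:wait | queues: N=0 E=2 S=0 W=0
Step 2 [NS]: N:empty,E:wait,S:empty,W:wait | queues: N=0 E=2 S=0 W=0
Step 3 [NS]: N:empty,E:wait,S:empty,W:wait | queues: N=0 E=2 S=0 W=0
Step 4 [EW]: N:wait,E:car1-GO,S:wait,W:empty | queues: N=0 E=1 S=0 W=0
Step 5 [EW]: N:wait,E:car3-GO,S:wait,W:empty | queues: N=0 E=0 S=0 W=0

N: empty
E: empty
S: empty
W: empty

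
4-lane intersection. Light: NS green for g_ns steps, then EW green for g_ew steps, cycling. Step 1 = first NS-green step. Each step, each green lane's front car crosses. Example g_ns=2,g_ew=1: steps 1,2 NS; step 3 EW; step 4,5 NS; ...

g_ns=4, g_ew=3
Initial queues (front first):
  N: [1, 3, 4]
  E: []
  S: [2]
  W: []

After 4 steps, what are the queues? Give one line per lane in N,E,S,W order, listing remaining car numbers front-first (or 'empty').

Step 1 [NS]: N:car1-GO,E:wait,S:car2-GO,W:wait | queues: N=2 E=0 S=0 W=0
Step 2 [NS]: N:car3-GO,E:wait,S:empty,W:wait | queues: N=1 E=0 S=0 W=0
Step 3 [NS]: N:car4-GO,E:wait,S:empty,W:wait | queues: N=0 E=0 S=0 W=0

N: empty
E: empty
S: empty
W: empty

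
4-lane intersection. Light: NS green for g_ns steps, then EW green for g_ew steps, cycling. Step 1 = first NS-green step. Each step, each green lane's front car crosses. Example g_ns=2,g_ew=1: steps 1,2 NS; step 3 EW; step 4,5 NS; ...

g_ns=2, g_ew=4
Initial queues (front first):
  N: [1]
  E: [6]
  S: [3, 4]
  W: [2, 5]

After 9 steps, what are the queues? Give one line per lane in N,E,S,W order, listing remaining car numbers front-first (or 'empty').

Step 1 [NS]: N:car1-GO,E:wait,S:car3-GO,W:wait | queues: N=0 E=1 S=1 W=2
Step 2 [NS]: N:empty,E:wait,S:car4-GO,W:wait | queues: N=0 E=1 S=0 W=2
Step 3 [EW]: N:wait,E:car6-GO,S:wait,W:car2-GO | queues: N=0 E=0 S=0 W=1
Step 4 [EW]: N:wait,E:empty,S:wait,W:car5-GO | queues: N=0 E=0 S=0 W=0

N: empty
E: empty
S: empty
W: empty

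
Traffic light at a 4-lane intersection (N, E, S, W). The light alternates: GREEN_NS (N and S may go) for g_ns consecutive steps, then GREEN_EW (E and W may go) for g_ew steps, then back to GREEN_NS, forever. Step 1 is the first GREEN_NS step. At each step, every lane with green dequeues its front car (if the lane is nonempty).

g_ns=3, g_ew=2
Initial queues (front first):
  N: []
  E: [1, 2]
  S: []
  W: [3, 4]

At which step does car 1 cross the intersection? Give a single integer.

Step 1 [NS]: N:empty,E:wait,S:empty,W:wait | queues: N=0 E=2 S=0 W=2
Step 2 [NS]: N:empty,E:wait,S:empty,W:wait | queues: N=0 E=2 S=0 W=2
Step 3 [NS]: N:empty,E:wait,S:empty,W:wait | queues: N=0 E=2 S=0 W=2
Step 4 [EW]: N:wait,E:car1-GO,S:wait,W:car3-GO | queues: N=0 E=1 S=0 W=1
Step 5 [EW]: N:wait,E:car2-GO,S:wait,W:car4-GO | queues: N=0 E=0 S=0 W=0
Car 1 crosses at step 4

4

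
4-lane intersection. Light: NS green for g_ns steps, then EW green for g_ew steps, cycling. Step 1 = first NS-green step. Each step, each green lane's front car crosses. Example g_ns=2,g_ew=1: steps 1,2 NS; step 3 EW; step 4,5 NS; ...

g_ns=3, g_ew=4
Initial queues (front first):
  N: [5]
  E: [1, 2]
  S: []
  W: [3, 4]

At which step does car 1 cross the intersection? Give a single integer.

Step 1 [NS]: N:car5-GO,E:wait,S:empty,W:wait | queues: N=0 E=2 S=0 W=2
Step 2 [NS]: N:empty,E:wait,S:empty,W:wait | queues: N=0 E=2 S=0 W=2
Step 3 [NS]: N:empty,E:wait,S:empty,W:wait | queues: N=0 E=2 S=0 W=2
Step 4 [EW]: N:wait,E:car1-GO,S:wait,W:car3-GO | queues: N=0 E=1 S=0 W=1
Step 5 [EW]: N:wait,E:car2-GO,S:wait,W:car4-GO | queues: N=0 E=0 S=0 W=0
Car 1 crosses at step 4

4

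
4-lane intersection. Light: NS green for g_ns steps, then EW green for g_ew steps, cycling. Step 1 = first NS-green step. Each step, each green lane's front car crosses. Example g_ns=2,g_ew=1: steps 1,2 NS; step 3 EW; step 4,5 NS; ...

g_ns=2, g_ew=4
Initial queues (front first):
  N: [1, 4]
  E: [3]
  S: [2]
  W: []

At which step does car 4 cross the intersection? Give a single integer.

Step 1 [NS]: N:car1-GO,E:wait,S:car2-GO,W:wait | queues: N=1 E=1 S=0 W=0
Step 2 [NS]: N:car4-GO,E:wait,S:empty,W:wait | queues: N=0 E=1 S=0 W=0
Step 3 [EW]: N:wait,E:car3-GO,S:wait,W:empty | queues: N=0 E=0 S=0 W=0
Car 4 crosses at step 2

2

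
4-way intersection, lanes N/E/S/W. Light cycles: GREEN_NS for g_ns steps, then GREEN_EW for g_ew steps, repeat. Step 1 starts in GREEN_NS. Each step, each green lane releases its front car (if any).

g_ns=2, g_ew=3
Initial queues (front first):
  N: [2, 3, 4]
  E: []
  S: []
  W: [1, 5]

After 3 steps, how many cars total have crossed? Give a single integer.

Answer: 3

Derivation:
Step 1 [NS]: N:car2-GO,E:wait,S:empty,W:wait | queues: N=2 E=0 S=0 W=2
Step 2 [NS]: N:car3-GO,E:wait,S:empty,W:wait | queues: N=1 E=0 S=0 W=2
Step 3 [EW]: N:wait,E:empty,S:wait,W:car1-GO | queues: N=1 E=0 S=0 W=1
Cars crossed by step 3: 3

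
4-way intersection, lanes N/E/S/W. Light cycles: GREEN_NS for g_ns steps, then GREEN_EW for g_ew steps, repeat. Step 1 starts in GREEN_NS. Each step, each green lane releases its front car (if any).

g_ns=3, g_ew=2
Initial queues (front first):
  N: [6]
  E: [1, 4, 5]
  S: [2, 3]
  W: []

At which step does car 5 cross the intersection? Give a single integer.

Step 1 [NS]: N:car6-GO,E:wait,S:car2-GO,W:wait | queues: N=0 E=3 S=1 W=0
Step 2 [NS]: N:empty,E:wait,S:car3-GO,W:wait | queues: N=0 E=3 S=0 W=0
Step 3 [NS]: N:empty,E:wait,S:empty,W:wait | queues: N=0 E=3 S=0 W=0
Step 4 [EW]: N:wait,E:car1-GO,S:wait,W:empty | queues: N=0 E=2 S=0 W=0
Step 5 [EW]: N:wait,E:car4-GO,S:wait,W:empty | queues: N=0 E=1 S=0 W=0
Step 6 [NS]: N:empty,E:wait,S:empty,W:wait | queues: N=0 E=1 S=0 W=0
Step 7 [NS]: N:empty,E:wait,S:empty,W:wait | queues: N=0 E=1 S=0 W=0
Step 8 [NS]: N:empty,E:wait,S:empty,W:wait | queues: N=0 E=1 S=0 W=0
Step 9 [EW]: N:wait,E:car5-GO,S:wait,W:empty | queues: N=0 E=0 S=0 W=0
Car 5 crosses at step 9

9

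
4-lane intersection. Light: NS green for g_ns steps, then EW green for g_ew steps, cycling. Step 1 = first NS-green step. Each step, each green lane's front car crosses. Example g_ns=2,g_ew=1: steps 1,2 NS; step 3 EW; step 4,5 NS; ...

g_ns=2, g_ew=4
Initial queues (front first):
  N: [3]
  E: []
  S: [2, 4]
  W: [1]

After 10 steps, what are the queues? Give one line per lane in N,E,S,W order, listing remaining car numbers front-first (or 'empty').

Step 1 [NS]: N:car3-GO,E:wait,S:car2-GO,W:wait | queues: N=0 E=0 S=1 W=1
Step 2 [NS]: N:empty,E:wait,S:car4-GO,W:wait | queues: N=0 E=0 S=0 W=1
Step 3 [EW]: N:wait,E:empty,S:wait,W:car1-GO | queues: N=0 E=0 S=0 W=0

N: empty
E: empty
S: empty
W: empty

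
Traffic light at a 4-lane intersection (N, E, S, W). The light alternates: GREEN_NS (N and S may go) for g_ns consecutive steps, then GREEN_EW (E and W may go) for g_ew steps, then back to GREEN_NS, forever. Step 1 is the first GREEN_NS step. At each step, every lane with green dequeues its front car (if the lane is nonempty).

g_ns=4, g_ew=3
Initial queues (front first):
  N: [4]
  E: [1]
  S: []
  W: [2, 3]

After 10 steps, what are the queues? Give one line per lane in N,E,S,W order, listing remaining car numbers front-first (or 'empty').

Step 1 [NS]: N:car4-GO,E:wait,S:empty,W:wait | queues: N=0 E=1 S=0 W=2
Step 2 [NS]: N:empty,E:wait,S:empty,W:wait | queues: N=0 E=1 S=0 W=2
Step 3 [NS]: N:empty,E:wait,S:empty,W:wait | queues: N=0 E=1 S=0 W=2
Step 4 [NS]: N:empty,E:wait,S:empty,W:wait | queues: N=0 E=1 S=0 W=2
Step 5 [EW]: N:wait,E:car1-GO,S:wait,W:car2-GO | queues: N=0 E=0 S=0 W=1
Step 6 [EW]: N:wait,E:empty,S:wait,W:car3-GO | queues: N=0 E=0 S=0 W=0

N: empty
E: empty
S: empty
W: empty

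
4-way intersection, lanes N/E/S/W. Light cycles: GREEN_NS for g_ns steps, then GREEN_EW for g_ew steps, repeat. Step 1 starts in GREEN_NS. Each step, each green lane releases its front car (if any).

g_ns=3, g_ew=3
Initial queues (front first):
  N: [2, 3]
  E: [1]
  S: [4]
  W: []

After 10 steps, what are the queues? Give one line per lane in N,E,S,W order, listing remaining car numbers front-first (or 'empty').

Step 1 [NS]: N:car2-GO,E:wait,S:car4-GO,W:wait | queues: N=1 E=1 S=0 W=0
Step 2 [NS]: N:car3-GO,E:wait,S:empty,W:wait | queues: N=0 E=1 S=0 W=0
Step 3 [NS]: N:empty,E:wait,S:empty,W:wait | queues: N=0 E=1 S=0 W=0
Step 4 [EW]: N:wait,E:car1-GO,S:wait,W:empty | queues: N=0 E=0 S=0 W=0

N: empty
E: empty
S: empty
W: empty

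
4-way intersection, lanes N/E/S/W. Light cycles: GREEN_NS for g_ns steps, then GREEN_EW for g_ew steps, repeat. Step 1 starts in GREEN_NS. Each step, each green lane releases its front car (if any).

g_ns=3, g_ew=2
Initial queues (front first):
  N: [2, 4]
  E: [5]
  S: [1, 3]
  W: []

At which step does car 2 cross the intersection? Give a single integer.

Step 1 [NS]: N:car2-GO,E:wait,S:car1-GO,W:wait | queues: N=1 E=1 S=1 W=0
Step 2 [NS]: N:car4-GO,E:wait,S:car3-GO,W:wait | queues: N=0 E=1 S=0 W=0
Step 3 [NS]: N:empty,E:wait,S:empty,W:wait | queues: N=0 E=1 S=0 W=0
Step 4 [EW]: N:wait,E:car5-GO,S:wait,W:empty | queues: N=0 E=0 S=0 W=0
Car 2 crosses at step 1

1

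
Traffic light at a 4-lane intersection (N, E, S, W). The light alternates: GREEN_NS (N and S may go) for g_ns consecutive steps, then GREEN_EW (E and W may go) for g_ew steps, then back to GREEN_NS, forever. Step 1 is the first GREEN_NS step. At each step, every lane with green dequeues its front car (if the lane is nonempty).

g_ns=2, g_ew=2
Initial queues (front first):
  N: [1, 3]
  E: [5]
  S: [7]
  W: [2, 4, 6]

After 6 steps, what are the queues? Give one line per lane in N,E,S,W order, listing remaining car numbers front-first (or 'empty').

Step 1 [NS]: N:car1-GO,E:wait,S:car7-GO,W:wait | queues: N=1 E=1 S=0 W=3
Step 2 [NS]: N:car3-GO,E:wait,S:empty,W:wait | queues: N=0 E=1 S=0 W=3
Step 3 [EW]: N:wait,E:car5-GO,S:wait,W:car2-GO | queues: N=0 E=0 S=0 W=2
Step 4 [EW]: N:wait,E:empty,S:wait,W:car4-GO | queues: N=0 E=0 S=0 W=1
Step 5 [NS]: N:empty,E:wait,S:empty,W:wait | queues: N=0 E=0 S=0 W=1
Step 6 [NS]: N:empty,E:wait,S:empty,W:wait | queues: N=0 E=0 S=0 W=1

N: empty
E: empty
S: empty
W: 6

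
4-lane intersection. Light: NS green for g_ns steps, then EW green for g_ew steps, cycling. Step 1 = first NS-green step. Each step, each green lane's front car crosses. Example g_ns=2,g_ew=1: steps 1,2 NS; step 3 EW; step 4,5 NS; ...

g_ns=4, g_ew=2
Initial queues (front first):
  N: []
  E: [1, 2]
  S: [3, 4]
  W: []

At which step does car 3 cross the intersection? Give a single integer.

Step 1 [NS]: N:empty,E:wait,S:car3-GO,W:wait | queues: N=0 E=2 S=1 W=0
Step 2 [NS]: N:empty,E:wait,S:car4-GO,W:wait | queues: N=0 E=2 S=0 W=0
Step 3 [NS]: N:empty,E:wait,S:empty,W:wait | queues: N=0 E=2 S=0 W=0
Step 4 [NS]: N:empty,E:wait,S:empty,W:wait | queues: N=0 E=2 S=0 W=0
Step 5 [EW]: N:wait,E:car1-GO,S:wait,W:empty | queues: N=0 E=1 S=0 W=0
Step 6 [EW]: N:wait,E:car2-GO,S:wait,W:empty | queues: N=0 E=0 S=0 W=0
Car 3 crosses at step 1

1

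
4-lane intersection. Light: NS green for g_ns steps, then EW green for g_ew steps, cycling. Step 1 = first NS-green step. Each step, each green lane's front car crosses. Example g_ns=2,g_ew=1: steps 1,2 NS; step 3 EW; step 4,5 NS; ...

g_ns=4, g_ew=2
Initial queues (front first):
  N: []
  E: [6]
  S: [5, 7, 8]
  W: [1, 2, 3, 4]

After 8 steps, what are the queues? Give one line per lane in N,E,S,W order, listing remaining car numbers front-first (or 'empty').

Step 1 [NS]: N:empty,E:wait,S:car5-GO,W:wait | queues: N=0 E=1 S=2 W=4
Step 2 [NS]: N:empty,E:wait,S:car7-GO,W:wait | queues: N=0 E=1 S=1 W=4
Step 3 [NS]: N:empty,E:wait,S:car8-GO,W:wait | queues: N=0 E=1 S=0 W=4
Step 4 [NS]: N:empty,E:wait,S:empty,W:wait | queues: N=0 E=1 S=0 W=4
Step 5 [EW]: N:wait,E:car6-GO,S:wait,W:car1-GO | queues: N=0 E=0 S=0 W=3
Step 6 [EW]: N:wait,E:empty,S:wait,W:car2-GO | queues: N=0 E=0 S=0 W=2
Step 7 [NS]: N:empty,E:wait,S:empty,W:wait | queues: N=0 E=0 S=0 W=2
Step 8 [NS]: N:empty,E:wait,S:empty,W:wait | queues: N=0 E=0 S=0 W=2

N: empty
E: empty
S: empty
W: 3 4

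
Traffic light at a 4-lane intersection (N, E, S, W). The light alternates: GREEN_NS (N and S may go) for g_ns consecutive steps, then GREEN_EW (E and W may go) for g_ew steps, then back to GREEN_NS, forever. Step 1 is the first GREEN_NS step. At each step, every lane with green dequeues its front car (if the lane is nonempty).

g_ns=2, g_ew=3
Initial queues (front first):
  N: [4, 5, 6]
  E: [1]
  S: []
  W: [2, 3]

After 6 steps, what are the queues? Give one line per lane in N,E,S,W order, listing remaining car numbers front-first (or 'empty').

Step 1 [NS]: N:car4-GO,E:wait,S:empty,W:wait | queues: N=2 E=1 S=0 W=2
Step 2 [NS]: N:car5-GO,E:wait,S:empty,W:wait | queues: N=1 E=1 S=0 W=2
Step 3 [EW]: N:wait,E:car1-GO,S:wait,W:car2-GO | queues: N=1 E=0 S=0 W=1
Step 4 [EW]: N:wait,E:empty,S:wait,W:car3-GO | queues: N=1 E=0 S=0 W=0
Step 5 [EW]: N:wait,E:empty,S:wait,W:empty | queues: N=1 E=0 S=0 W=0
Step 6 [NS]: N:car6-GO,E:wait,S:empty,W:wait | queues: N=0 E=0 S=0 W=0

N: empty
E: empty
S: empty
W: empty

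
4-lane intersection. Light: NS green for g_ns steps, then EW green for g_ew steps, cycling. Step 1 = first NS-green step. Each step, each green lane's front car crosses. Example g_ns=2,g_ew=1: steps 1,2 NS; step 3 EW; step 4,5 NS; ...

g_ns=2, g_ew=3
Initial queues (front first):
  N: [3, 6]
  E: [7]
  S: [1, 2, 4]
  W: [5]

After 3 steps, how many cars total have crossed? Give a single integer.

Step 1 [NS]: N:car3-GO,E:wait,S:car1-GO,W:wait | queues: N=1 E=1 S=2 W=1
Step 2 [NS]: N:car6-GO,E:wait,S:car2-GO,W:wait | queues: N=0 E=1 S=1 W=1
Step 3 [EW]: N:wait,E:car7-GO,S:wait,W:car5-GO | queues: N=0 E=0 S=1 W=0
Cars crossed by step 3: 6

Answer: 6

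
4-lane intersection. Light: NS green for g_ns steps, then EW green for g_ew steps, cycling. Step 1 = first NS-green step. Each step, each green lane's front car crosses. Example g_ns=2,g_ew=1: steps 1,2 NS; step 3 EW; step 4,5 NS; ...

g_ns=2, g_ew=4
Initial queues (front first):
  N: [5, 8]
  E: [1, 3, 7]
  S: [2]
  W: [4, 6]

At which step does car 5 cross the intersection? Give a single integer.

Step 1 [NS]: N:car5-GO,E:wait,S:car2-GO,W:wait | queues: N=1 E=3 S=0 W=2
Step 2 [NS]: N:car8-GO,E:wait,S:empty,W:wait | queues: N=0 E=3 S=0 W=2
Step 3 [EW]: N:wait,E:car1-GO,S:wait,W:car4-GO | queues: N=0 E=2 S=0 W=1
Step 4 [EW]: N:wait,E:car3-GO,S:wait,W:car6-GO | queues: N=0 E=1 S=0 W=0
Step 5 [EW]: N:wait,E:car7-GO,S:wait,W:empty | queues: N=0 E=0 S=0 W=0
Car 5 crosses at step 1

1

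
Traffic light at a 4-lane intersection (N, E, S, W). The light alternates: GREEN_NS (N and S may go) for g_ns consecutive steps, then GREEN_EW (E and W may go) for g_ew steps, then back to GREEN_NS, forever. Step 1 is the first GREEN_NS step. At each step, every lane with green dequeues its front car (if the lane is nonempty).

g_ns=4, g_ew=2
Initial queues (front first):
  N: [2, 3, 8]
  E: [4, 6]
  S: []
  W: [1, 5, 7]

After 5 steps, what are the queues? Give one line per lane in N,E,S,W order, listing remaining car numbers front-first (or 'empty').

Step 1 [NS]: N:car2-GO,E:wait,S:empty,W:wait | queues: N=2 E=2 S=0 W=3
Step 2 [NS]: N:car3-GO,E:wait,S:empty,W:wait | queues: N=1 E=2 S=0 W=3
Step 3 [NS]: N:car8-GO,E:wait,S:empty,W:wait | queues: N=0 E=2 S=0 W=3
Step 4 [NS]: N:empty,E:wait,S:empty,W:wait | queues: N=0 E=2 S=0 W=3
Step 5 [EW]: N:wait,E:car4-GO,S:wait,W:car1-GO | queues: N=0 E=1 S=0 W=2

N: empty
E: 6
S: empty
W: 5 7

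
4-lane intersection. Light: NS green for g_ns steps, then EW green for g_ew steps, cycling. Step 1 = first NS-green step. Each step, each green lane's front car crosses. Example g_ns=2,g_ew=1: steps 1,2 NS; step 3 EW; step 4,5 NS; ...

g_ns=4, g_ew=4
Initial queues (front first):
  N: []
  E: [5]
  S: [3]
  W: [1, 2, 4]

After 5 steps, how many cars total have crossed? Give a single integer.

Step 1 [NS]: N:empty,E:wait,S:car3-GO,W:wait | queues: N=0 E=1 S=0 W=3
Step 2 [NS]: N:empty,E:wait,S:empty,W:wait | queues: N=0 E=1 S=0 W=3
Step 3 [NS]: N:empty,E:wait,S:empty,W:wait | queues: N=0 E=1 S=0 W=3
Step 4 [NS]: N:empty,E:wait,S:empty,W:wait | queues: N=0 E=1 S=0 W=3
Step 5 [EW]: N:wait,E:car5-GO,S:wait,W:car1-GO | queues: N=0 E=0 S=0 W=2
Cars crossed by step 5: 3

Answer: 3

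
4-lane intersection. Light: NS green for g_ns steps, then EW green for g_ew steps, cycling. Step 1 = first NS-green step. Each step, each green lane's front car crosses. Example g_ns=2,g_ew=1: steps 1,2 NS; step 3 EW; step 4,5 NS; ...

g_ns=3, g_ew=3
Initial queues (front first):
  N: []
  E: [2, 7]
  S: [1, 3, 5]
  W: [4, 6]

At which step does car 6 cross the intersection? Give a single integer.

Step 1 [NS]: N:empty,E:wait,S:car1-GO,W:wait | queues: N=0 E=2 S=2 W=2
Step 2 [NS]: N:empty,E:wait,S:car3-GO,W:wait | queues: N=0 E=2 S=1 W=2
Step 3 [NS]: N:empty,E:wait,S:car5-GO,W:wait | queues: N=0 E=2 S=0 W=2
Step 4 [EW]: N:wait,E:car2-GO,S:wait,W:car4-GO | queues: N=0 E=1 S=0 W=1
Step 5 [EW]: N:wait,E:car7-GO,S:wait,W:car6-GO | queues: N=0 E=0 S=0 W=0
Car 6 crosses at step 5

5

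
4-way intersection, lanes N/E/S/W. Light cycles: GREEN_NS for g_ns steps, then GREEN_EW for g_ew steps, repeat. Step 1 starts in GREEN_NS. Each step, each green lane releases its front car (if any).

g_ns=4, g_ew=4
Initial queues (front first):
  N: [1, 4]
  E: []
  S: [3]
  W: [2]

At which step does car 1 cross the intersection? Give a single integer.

Step 1 [NS]: N:car1-GO,E:wait,S:car3-GO,W:wait | queues: N=1 E=0 S=0 W=1
Step 2 [NS]: N:car4-GO,E:wait,S:empty,W:wait | queues: N=0 E=0 S=0 W=1
Step 3 [NS]: N:empty,E:wait,S:empty,W:wait | queues: N=0 E=0 S=0 W=1
Step 4 [NS]: N:empty,E:wait,S:empty,W:wait | queues: N=0 E=0 S=0 W=1
Step 5 [EW]: N:wait,E:empty,S:wait,W:car2-GO | queues: N=0 E=0 S=0 W=0
Car 1 crosses at step 1

1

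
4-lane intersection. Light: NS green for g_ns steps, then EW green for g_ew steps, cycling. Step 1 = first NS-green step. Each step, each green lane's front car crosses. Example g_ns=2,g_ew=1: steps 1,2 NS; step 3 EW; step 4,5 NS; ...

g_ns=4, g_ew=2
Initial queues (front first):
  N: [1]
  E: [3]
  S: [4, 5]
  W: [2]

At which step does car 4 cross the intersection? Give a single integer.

Step 1 [NS]: N:car1-GO,E:wait,S:car4-GO,W:wait | queues: N=0 E=1 S=1 W=1
Step 2 [NS]: N:empty,E:wait,S:car5-GO,W:wait | queues: N=0 E=1 S=0 W=1
Step 3 [NS]: N:empty,E:wait,S:empty,W:wait | queues: N=0 E=1 S=0 W=1
Step 4 [NS]: N:empty,E:wait,S:empty,W:wait | queues: N=0 E=1 S=0 W=1
Step 5 [EW]: N:wait,E:car3-GO,S:wait,W:car2-GO | queues: N=0 E=0 S=0 W=0
Car 4 crosses at step 1

1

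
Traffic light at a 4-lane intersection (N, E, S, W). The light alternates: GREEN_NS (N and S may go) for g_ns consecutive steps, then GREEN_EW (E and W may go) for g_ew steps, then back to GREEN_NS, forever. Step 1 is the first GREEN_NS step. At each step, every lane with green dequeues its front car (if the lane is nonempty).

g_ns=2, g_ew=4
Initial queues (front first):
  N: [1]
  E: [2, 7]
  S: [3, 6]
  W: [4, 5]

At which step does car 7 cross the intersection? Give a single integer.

Step 1 [NS]: N:car1-GO,E:wait,S:car3-GO,W:wait | queues: N=0 E=2 S=1 W=2
Step 2 [NS]: N:empty,E:wait,S:car6-GO,W:wait | queues: N=0 E=2 S=0 W=2
Step 3 [EW]: N:wait,E:car2-GO,S:wait,W:car4-GO | queues: N=0 E=1 S=0 W=1
Step 4 [EW]: N:wait,E:car7-GO,S:wait,W:car5-GO | queues: N=0 E=0 S=0 W=0
Car 7 crosses at step 4

4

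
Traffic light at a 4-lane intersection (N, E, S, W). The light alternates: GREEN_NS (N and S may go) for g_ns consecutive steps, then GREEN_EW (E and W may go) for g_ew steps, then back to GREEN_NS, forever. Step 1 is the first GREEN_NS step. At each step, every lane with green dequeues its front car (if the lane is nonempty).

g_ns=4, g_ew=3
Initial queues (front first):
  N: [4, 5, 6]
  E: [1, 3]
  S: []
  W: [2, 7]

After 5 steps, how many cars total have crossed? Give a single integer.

Step 1 [NS]: N:car4-GO,E:wait,S:empty,W:wait | queues: N=2 E=2 S=0 W=2
Step 2 [NS]: N:car5-GO,E:wait,S:empty,W:wait | queues: N=1 E=2 S=0 W=2
Step 3 [NS]: N:car6-GO,E:wait,S:empty,W:wait | queues: N=0 E=2 S=0 W=2
Step 4 [NS]: N:empty,E:wait,S:empty,W:wait | queues: N=0 E=2 S=0 W=2
Step 5 [EW]: N:wait,E:car1-GO,S:wait,W:car2-GO | queues: N=0 E=1 S=0 W=1
Cars crossed by step 5: 5

Answer: 5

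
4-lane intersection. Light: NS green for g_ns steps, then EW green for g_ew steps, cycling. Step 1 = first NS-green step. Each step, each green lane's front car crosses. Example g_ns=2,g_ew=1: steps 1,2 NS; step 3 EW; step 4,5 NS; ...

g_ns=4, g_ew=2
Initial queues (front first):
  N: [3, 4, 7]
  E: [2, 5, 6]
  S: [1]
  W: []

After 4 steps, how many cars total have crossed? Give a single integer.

Step 1 [NS]: N:car3-GO,E:wait,S:car1-GO,W:wait | queues: N=2 E=3 S=0 W=0
Step 2 [NS]: N:car4-GO,E:wait,S:empty,W:wait | queues: N=1 E=3 S=0 W=0
Step 3 [NS]: N:car7-GO,E:wait,S:empty,W:wait | queues: N=0 E=3 S=0 W=0
Step 4 [NS]: N:empty,E:wait,S:empty,W:wait | queues: N=0 E=3 S=0 W=0
Cars crossed by step 4: 4

Answer: 4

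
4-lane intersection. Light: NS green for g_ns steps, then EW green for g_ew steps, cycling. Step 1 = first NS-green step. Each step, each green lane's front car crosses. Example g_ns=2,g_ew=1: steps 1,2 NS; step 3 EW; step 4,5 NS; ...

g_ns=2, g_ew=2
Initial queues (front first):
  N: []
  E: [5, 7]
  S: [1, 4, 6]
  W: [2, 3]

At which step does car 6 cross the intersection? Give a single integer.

Step 1 [NS]: N:empty,E:wait,S:car1-GO,W:wait | queues: N=0 E=2 S=2 W=2
Step 2 [NS]: N:empty,E:wait,S:car4-GO,W:wait | queues: N=0 E=2 S=1 W=2
Step 3 [EW]: N:wait,E:car5-GO,S:wait,W:car2-GO | queues: N=0 E=1 S=1 W=1
Step 4 [EW]: N:wait,E:car7-GO,S:wait,W:car3-GO | queues: N=0 E=0 S=1 W=0
Step 5 [NS]: N:empty,E:wait,S:car6-GO,W:wait | queues: N=0 E=0 S=0 W=0
Car 6 crosses at step 5

5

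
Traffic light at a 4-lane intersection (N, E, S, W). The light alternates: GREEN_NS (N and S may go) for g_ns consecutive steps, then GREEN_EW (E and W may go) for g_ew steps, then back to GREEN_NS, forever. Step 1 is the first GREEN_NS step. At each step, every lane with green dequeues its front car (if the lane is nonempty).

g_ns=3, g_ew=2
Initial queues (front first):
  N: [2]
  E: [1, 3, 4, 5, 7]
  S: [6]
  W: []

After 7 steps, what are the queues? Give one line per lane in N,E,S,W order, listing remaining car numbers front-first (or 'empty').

Step 1 [NS]: N:car2-GO,E:wait,S:car6-GO,W:wait | queues: N=0 E=5 S=0 W=0
Step 2 [NS]: N:empty,E:wait,S:empty,W:wait | queues: N=0 E=5 S=0 W=0
Step 3 [NS]: N:empty,E:wait,S:empty,W:wait | queues: N=0 E=5 S=0 W=0
Step 4 [EW]: N:wait,E:car1-GO,S:wait,W:empty | queues: N=0 E=4 S=0 W=0
Step 5 [EW]: N:wait,E:car3-GO,S:wait,W:empty | queues: N=0 E=3 S=0 W=0
Step 6 [NS]: N:empty,E:wait,S:empty,W:wait | queues: N=0 E=3 S=0 W=0
Step 7 [NS]: N:empty,E:wait,S:empty,W:wait | queues: N=0 E=3 S=0 W=0

N: empty
E: 4 5 7
S: empty
W: empty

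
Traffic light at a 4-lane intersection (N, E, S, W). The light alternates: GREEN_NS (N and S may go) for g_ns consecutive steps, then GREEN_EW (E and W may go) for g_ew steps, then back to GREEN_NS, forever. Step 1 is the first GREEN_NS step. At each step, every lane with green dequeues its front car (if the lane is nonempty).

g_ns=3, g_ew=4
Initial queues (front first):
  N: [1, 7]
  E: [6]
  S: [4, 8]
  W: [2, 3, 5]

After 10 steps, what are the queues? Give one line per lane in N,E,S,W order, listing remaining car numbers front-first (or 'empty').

Step 1 [NS]: N:car1-GO,E:wait,S:car4-GO,W:wait | queues: N=1 E=1 S=1 W=3
Step 2 [NS]: N:car7-GO,E:wait,S:car8-GO,W:wait | queues: N=0 E=1 S=0 W=3
Step 3 [NS]: N:empty,E:wait,S:empty,W:wait | queues: N=0 E=1 S=0 W=3
Step 4 [EW]: N:wait,E:car6-GO,S:wait,W:car2-GO | queues: N=0 E=0 S=0 W=2
Step 5 [EW]: N:wait,E:empty,S:wait,W:car3-GO | queues: N=0 E=0 S=0 W=1
Step 6 [EW]: N:wait,E:empty,S:wait,W:car5-GO | queues: N=0 E=0 S=0 W=0

N: empty
E: empty
S: empty
W: empty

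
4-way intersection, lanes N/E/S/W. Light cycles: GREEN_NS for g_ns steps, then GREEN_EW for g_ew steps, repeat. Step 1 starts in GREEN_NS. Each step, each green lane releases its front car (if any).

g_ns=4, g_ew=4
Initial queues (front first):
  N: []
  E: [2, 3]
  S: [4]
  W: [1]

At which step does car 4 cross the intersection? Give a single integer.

Step 1 [NS]: N:empty,E:wait,S:car4-GO,W:wait | queues: N=0 E=2 S=0 W=1
Step 2 [NS]: N:empty,E:wait,S:empty,W:wait | queues: N=0 E=2 S=0 W=1
Step 3 [NS]: N:empty,E:wait,S:empty,W:wait | queues: N=0 E=2 S=0 W=1
Step 4 [NS]: N:empty,E:wait,S:empty,W:wait | queues: N=0 E=2 S=0 W=1
Step 5 [EW]: N:wait,E:car2-GO,S:wait,W:car1-GO | queues: N=0 E=1 S=0 W=0
Step 6 [EW]: N:wait,E:car3-GO,S:wait,W:empty | queues: N=0 E=0 S=0 W=0
Car 4 crosses at step 1

1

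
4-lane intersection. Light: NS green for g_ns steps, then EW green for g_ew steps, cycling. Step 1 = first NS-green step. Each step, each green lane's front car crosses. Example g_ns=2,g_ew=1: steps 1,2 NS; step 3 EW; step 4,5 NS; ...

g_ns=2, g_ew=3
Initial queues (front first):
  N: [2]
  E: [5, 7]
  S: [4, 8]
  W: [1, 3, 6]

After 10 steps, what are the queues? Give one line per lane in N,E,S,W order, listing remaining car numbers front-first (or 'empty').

Step 1 [NS]: N:car2-GO,E:wait,S:car4-GO,W:wait | queues: N=0 E=2 S=1 W=3
Step 2 [NS]: N:empty,E:wait,S:car8-GO,W:wait | queues: N=0 E=2 S=0 W=3
Step 3 [EW]: N:wait,E:car5-GO,S:wait,W:car1-GO | queues: N=0 E=1 S=0 W=2
Step 4 [EW]: N:wait,E:car7-GO,S:wait,W:car3-GO | queues: N=0 E=0 S=0 W=1
Step 5 [EW]: N:wait,E:empty,S:wait,W:car6-GO | queues: N=0 E=0 S=0 W=0

N: empty
E: empty
S: empty
W: empty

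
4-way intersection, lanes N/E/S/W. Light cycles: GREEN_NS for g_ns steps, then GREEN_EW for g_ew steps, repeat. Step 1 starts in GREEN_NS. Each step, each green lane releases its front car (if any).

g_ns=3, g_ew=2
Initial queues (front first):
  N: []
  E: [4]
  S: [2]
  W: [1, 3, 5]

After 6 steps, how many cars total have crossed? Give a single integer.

Step 1 [NS]: N:empty,E:wait,S:car2-GO,W:wait | queues: N=0 E=1 S=0 W=3
Step 2 [NS]: N:empty,E:wait,S:empty,W:wait | queues: N=0 E=1 S=0 W=3
Step 3 [NS]: N:empty,E:wait,S:empty,W:wait | queues: N=0 E=1 S=0 W=3
Step 4 [EW]: N:wait,E:car4-GO,S:wait,W:car1-GO | queues: N=0 E=0 S=0 W=2
Step 5 [EW]: N:wait,E:empty,S:wait,W:car3-GO | queues: N=0 E=0 S=0 W=1
Step 6 [NS]: N:empty,E:wait,S:empty,W:wait | queues: N=0 E=0 S=0 W=1
Cars crossed by step 6: 4

Answer: 4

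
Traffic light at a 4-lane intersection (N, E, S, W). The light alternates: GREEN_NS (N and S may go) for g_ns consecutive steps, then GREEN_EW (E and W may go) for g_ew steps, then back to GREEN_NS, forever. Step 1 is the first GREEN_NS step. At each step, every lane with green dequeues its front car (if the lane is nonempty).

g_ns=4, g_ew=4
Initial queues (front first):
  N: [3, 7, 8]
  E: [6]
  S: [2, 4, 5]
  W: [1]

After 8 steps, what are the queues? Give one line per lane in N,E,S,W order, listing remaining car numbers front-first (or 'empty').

Step 1 [NS]: N:car3-GO,E:wait,S:car2-GO,W:wait | queues: N=2 E=1 S=2 W=1
Step 2 [NS]: N:car7-GO,E:wait,S:car4-GO,W:wait | queues: N=1 E=1 S=1 W=1
Step 3 [NS]: N:car8-GO,E:wait,S:car5-GO,W:wait | queues: N=0 E=1 S=0 W=1
Step 4 [NS]: N:empty,E:wait,S:empty,W:wait | queues: N=0 E=1 S=0 W=1
Step 5 [EW]: N:wait,E:car6-GO,S:wait,W:car1-GO | queues: N=0 E=0 S=0 W=0

N: empty
E: empty
S: empty
W: empty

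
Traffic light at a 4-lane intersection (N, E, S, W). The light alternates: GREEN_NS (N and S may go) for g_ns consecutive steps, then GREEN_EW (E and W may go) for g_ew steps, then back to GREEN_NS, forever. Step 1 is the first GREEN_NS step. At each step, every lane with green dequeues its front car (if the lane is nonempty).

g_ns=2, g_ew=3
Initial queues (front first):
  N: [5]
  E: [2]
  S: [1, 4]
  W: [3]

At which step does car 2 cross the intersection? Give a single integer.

Step 1 [NS]: N:car5-GO,E:wait,S:car1-GO,W:wait | queues: N=0 E=1 S=1 W=1
Step 2 [NS]: N:empty,E:wait,S:car4-GO,W:wait | queues: N=0 E=1 S=0 W=1
Step 3 [EW]: N:wait,E:car2-GO,S:wait,W:car3-GO | queues: N=0 E=0 S=0 W=0
Car 2 crosses at step 3

3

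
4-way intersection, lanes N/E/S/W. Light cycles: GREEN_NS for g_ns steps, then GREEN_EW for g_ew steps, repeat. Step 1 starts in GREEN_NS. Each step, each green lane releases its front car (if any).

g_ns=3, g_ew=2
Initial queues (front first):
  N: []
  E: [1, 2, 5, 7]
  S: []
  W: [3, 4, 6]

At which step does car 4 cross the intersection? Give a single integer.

Step 1 [NS]: N:empty,E:wait,S:empty,W:wait | queues: N=0 E=4 S=0 W=3
Step 2 [NS]: N:empty,E:wait,S:empty,W:wait | queues: N=0 E=4 S=0 W=3
Step 3 [NS]: N:empty,E:wait,S:empty,W:wait | queues: N=0 E=4 S=0 W=3
Step 4 [EW]: N:wait,E:car1-GO,S:wait,W:car3-GO | queues: N=0 E=3 S=0 W=2
Step 5 [EW]: N:wait,E:car2-GO,S:wait,W:car4-GO | queues: N=0 E=2 S=0 W=1
Step 6 [NS]: N:empty,E:wait,S:empty,W:wait | queues: N=0 E=2 S=0 W=1
Step 7 [NS]: N:empty,E:wait,S:empty,W:wait | queues: N=0 E=2 S=0 W=1
Step 8 [NS]: N:empty,E:wait,S:empty,W:wait | queues: N=0 E=2 S=0 W=1
Step 9 [EW]: N:wait,E:car5-GO,S:wait,W:car6-GO | queues: N=0 E=1 S=0 W=0
Step 10 [EW]: N:wait,E:car7-GO,S:wait,W:empty | queues: N=0 E=0 S=0 W=0
Car 4 crosses at step 5

5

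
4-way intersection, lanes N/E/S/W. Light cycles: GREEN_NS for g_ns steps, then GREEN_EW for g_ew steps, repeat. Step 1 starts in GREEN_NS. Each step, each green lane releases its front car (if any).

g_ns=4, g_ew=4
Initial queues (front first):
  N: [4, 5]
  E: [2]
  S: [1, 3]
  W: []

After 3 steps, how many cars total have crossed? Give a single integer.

Answer: 4

Derivation:
Step 1 [NS]: N:car4-GO,E:wait,S:car1-GO,W:wait | queues: N=1 E=1 S=1 W=0
Step 2 [NS]: N:car5-GO,E:wait,S:car3-GO,W:wait | queues: N=0 E=1 S=0 W=0
Step 3 [NS]: N:empty,E:wait,S:empty,W:wait | queues: N=0 E=1 S=0 W=0
Cars crossed by step 3: 4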